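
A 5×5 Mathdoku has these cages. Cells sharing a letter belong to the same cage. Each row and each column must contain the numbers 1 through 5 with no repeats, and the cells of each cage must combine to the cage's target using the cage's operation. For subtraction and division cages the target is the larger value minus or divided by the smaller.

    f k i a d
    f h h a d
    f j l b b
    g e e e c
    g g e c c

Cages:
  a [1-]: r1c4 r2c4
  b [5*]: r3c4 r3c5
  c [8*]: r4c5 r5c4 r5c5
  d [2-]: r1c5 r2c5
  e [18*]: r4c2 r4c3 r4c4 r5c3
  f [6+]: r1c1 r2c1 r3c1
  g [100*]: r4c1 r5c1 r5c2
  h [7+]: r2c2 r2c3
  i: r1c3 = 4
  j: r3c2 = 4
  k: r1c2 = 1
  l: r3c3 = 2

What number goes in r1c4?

3

Cage k is given, so r1c2 = 1.
Cage i is a single given cell, leaving r1c3 = 4.
J is a freebie; hence r3c2 = 4.
Cage l is given; hence r3c3 = 2.
Cage g needs product 100, which forces r4c1 = 5.
Column 3 now contains 2, which forces r4c3 = 1.
The 3 cells of cage g must have product 100; hence r5c1 = 4.
Cage g has product 100, which forces r5c2 = 5.
The 4 cells of cage e must have product 18; hence r5c3 = 3.
Cage h needs two cells with sum 7, leaving r2c2 = 2.
Column 3 now contains 3; hence r2c3 = 5.
2 is placed in column 2, which forces r4c2 = 3.
3 is placed in row 4, leaving r4c4 = 2.
Cage c has product 8, leaving r4c5 = 4.
Column 4 already has 2, so r5c4 = 1.
1 is placed in row 5, which forces r5c5 = 2.
Cage f needs sum 6, which forces r1c1 = 2.
Cage a needs two cells with difference 1; hence r2c4 = 4.
Column 4 already has 1, so r3c4 = 5.
The two cells of cage b must have product 5, so r3c5 = 1.
Column 4 already has 5; hence r1c4 = 3.
Cage d needs two cells with difference 2, so r1c5 = 5.
Cage f has sum 6, which forces r2c1 = 1.
Column 5 already has 1, leaving r2c5 = 3.
1 is placed in row 3, which forces r3c1 = 3.
The full grid is 2 1 4 3 5 / 1 2 5 4 3 / 3 4 2 5 1 / 5 3 1 2 4 / 4 5 3 1 2.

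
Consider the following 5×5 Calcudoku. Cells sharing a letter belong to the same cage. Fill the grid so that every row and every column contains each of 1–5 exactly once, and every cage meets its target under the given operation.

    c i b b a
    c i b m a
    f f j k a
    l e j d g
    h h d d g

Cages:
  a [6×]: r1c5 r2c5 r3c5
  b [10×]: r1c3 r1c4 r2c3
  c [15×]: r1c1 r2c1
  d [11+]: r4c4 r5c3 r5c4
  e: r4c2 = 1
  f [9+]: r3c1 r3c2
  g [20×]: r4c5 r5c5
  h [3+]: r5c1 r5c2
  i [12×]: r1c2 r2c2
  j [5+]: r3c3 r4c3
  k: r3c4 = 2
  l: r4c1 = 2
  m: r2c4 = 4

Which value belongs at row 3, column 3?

1

Cage m is a single given cell, which forces r2c4 = 4.
Cage k is a single given cell, leaving r3c4 = 2.
Cage l is a single given cell, so r4c1 = 2.
Cage e is a single given cell, so r4c2 = 1.
Column 1 now contains 2, so r5c1 = 1.
Column 2 now contains 1, which forces r5c2 = 2.
The two cells of cage i must have product 12, so r1c2 = 4.
Row 2 already has 4; hence r2c2 = 3.
Column 2 already has 4; hence r3c2 = 5.
Cage j's pair has sum 5, leaving r3c3 = 1.
1 is placed in row 3, so r3c5 = 3.
The two cells of cage j must have sum 5, leaving r4c3 = 4.
The 3 cells of cage d must have sum 11, so r4c4 = 3.
Row 4 already has 4, so r4c5 = 5.
Cage d needs sum 11, so r5c3 = 3.
Cage d has sum 11; hence r5c4 = 5.
5 is placed in column 5; hence r5c5 = 4.
Cage c's pair has product 15; hence r1c1 = 3.
5 is placed in column 4, which forces r1c4 = 1.
Row 1 now contains 1; hence r1c5 = 2.
3 is placed in row 2, leaving r2c1 = 5.
Row 2 already has 5; hence r2c3 = 2.
2 is placed in column 5, so r2c5 = 1.
Row 3 now contains 5, which forces r3c1 = 4.
Row 1 already has 2, so r1c3 = 5.
Completed grid: 3 4 5 1 2 / 5 3 2 4 1 / 4 5 1 2 3 / 2 1 4 3 5 / 1 2 3 5 4.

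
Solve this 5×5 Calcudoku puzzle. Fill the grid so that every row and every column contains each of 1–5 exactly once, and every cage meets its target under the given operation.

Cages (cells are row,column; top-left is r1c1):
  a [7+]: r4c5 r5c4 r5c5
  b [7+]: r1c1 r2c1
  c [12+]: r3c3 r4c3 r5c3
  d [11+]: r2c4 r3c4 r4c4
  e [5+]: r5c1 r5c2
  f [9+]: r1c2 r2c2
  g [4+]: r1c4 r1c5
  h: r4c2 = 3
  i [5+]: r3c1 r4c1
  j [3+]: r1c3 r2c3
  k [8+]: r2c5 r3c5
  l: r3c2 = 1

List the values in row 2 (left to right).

2 5 1 4 3

L is a freebie, which forces r3c2 = 1.
Cage h is a single given cell, which forces r4c2 = 3.
Row 2 needs a 1, and only r2c3 is open for it.
Column 3 already has 1; hence r1c3 = 2.
Row 3 needs a 2, and only r3c4 is open for it.
Row 2 needs a 2, and only r2c1 is open for it.
Cage b needs two cells with sum 7, which forces r1c1 = 5.
Row 1 already has 5; hence r1c2 = 4.
Column 2 now contains 4, so r2c2 = 5.
5 is placed in row 2; hence r2c4 = 4.
5 is placed in row 2; hence r2c5 = 3.
Cage i's pair has sum 5, leaving r3c1 = 4.
3 is placed in column 5, which forces r3c5 = 5.
2 is placed in column 1, so r4c1 = 1.
4 is placed in column 4, which forces r4c4 = 5.
1 is placed in column 1, which forces r5c1 = 3.
Column 2 now contains 4, leaving r5c2 = 2.
4 is placed in column 4, so r5c4 = 1.
Row 5 already has 1, leaving r5c5 = 4.
1 is placed in column 4, so r1c4 = 3.
3 is placed in column 5, which forces r1c5 = 1.
Row 3 now contains 5; hence r3c3 = 3.
Row 4 already has 5, leaving r4c3 = 4.
Column 5 now contains 4; hence r4c5 = 2.
4 is placed in row 5, so r5c3 = 5.
Completed grid: 5 4 2 3 1 / 2 5 1 4 3 / 4 1 3 2 5 / 1 3 4 5 2 / 3 2 5 1 4.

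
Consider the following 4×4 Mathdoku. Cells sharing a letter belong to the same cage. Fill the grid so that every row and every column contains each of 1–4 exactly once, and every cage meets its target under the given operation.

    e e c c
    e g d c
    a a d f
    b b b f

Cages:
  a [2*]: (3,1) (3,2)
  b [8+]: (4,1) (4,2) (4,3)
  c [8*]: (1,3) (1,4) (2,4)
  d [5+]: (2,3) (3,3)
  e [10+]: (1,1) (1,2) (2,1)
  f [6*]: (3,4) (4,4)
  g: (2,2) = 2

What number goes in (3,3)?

4

Cage g is given, leaving (2,2) = 2.
2 is placed in column 2; hence (3,2) = 1.
Row 3 already has 1, leaving (3,1) = 2.
2 is placed in row 3, so (3,3) = 4.
2 is placed in row 3, leaving (3,4) = 3.
Column 4 now contains 3, which forces (4,4) = 2.
Column 1 already has 2, so (1,1) = 4.
Cage e needs sum 10, leaving (1,2) = 3.
The 3 cells of cage c must have product 8, which forces (1,3) = 2.
4 is placed in row 1, so (1,4) = 1.
Cage e needs sum 10, which forces (2,1) = 3.
Cage d needs two cells with sum 5, leaving (2,3) = 1.
Column 4 already has 1; hence (2,4) = 4.
3 is placed in column 1, leaving (4,1) = 1.
Column 2 already has 3, which forces (4,2) = 4.
Column 3 now contains 1, which forces (4,3) = 3.
The full grid is 4 3 2 1 / 3 2 1 4 / 2 1 4 3 / 1 4 3 2.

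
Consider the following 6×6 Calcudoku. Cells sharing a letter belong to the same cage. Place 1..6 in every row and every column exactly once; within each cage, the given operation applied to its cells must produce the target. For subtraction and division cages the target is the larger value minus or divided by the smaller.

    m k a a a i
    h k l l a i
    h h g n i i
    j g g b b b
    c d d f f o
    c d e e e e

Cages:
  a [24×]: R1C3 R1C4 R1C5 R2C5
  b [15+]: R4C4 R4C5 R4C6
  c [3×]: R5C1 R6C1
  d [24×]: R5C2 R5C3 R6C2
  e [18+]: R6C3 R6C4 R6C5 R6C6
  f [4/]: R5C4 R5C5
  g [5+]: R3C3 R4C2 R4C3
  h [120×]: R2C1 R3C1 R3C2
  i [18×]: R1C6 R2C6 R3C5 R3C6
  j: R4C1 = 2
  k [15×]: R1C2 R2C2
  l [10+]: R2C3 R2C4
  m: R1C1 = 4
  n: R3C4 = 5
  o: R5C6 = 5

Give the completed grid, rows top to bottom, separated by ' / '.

4 5 6 2 1 3 / 5 3 4 6 2 1 / 6 4 1 5 3 2 / 2 1 3 4 5 6 / 3 6 2 1 4 5 / 1 2 5 3 6 4

Cage m is given, so R1C1 = 4.
N is a freebie; hence R3C4 = 5.
Cage j is given, so R4C1 = 2.
Row 4 already has 2, leaving R4C2 = 1.
1 is placed in row 4, which forces R4C3 = 3.
Cage o is a single given cell, so R5C6 = 5.
Cage h needs product 120, which forces R2C1 = 5.
5 is placed in row 2, leaving R2C2 = 3.
Row 3 now contains 5; hence R3C1 = 6.
Cage h has product 120; hence R3C2 = 4.
Cage g needs sum 5, leaving R3C3 = 1.
Row 3 already has 1, so R3C5 = 3.
Row 3 now contains 3, which forces R3C6 = 2.
Cage b needs sum 15, so R4C5 = 5.
Column 2 now contains 3, leaving R1C2 = 5.
Cage i needs product 18, leaving R1C6 = 3.
Cage i needs product 18, so R2C6 = 1.
The 3 cells of cage d must have product 24, leaving R5C2 = 6.
Cage d needs product 24; hence R5C3 = 2.
Cage d has product 24, which forces R6C2 = 2.
Cage e needs sum 18, which forces R6C3 = 5.
Column 3 already has 2, so R1C3 = 6.
Cage a needs product 24, so R1C4 = 2.
Cage a has product 24, leaving R1C5 = 1.
Column 3 already has 6, so R2C3 = 4.
Row 2 already has 4, so R2C4 = 6.
The 4 cells of cage a must have product 24, which forces R2C5 = 2.
Column 4 already has 6, so R4C4 = 4.
4 is placed in row 4; hence R4C6 = 6.
Column 4 now contains 4, so R5C4 = 1.
1 is placed in column 5, which forces R5C5 = 4.
The 4 cells of cage e must have sum 18; hence R6C4 = 3.
Column 5 now contains 4, which forces R6C5 = 6.
Column 6 already has 6, so R6C6 = 4.
Row 5 already has 1, so R5C1 = 3.
Row 6 already has 3, which forces R6C1 = 1.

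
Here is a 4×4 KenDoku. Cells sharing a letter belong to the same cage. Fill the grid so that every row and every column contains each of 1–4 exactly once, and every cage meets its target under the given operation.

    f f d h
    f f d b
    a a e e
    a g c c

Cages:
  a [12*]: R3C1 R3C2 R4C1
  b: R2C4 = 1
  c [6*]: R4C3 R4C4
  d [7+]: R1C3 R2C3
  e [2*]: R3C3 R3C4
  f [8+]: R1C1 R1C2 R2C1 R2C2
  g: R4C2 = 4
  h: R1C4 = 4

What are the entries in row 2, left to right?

Cage h is given, so R1C4 = 4.
Cage b is a single given cell, leaving R2C4 = 1.
Column 4 now contains 1; hence R3C4 = 2.
Cage g is a single given cell, which forces R4C2 = 4.
2 is placed in column 4, so R4C4 = 3.
4 is placed in row 1, so R1C3 = 3.
The two cells of cage d must have sum 7; hence R2C3 = 4.
Cage a needs product 12; hence R3C1 = 4.
Cage a has product 12, leaving R3C2 = 3.
Row 3 already has 2; hence R3C3 = 1.
Cage a needs product 12; hence R4C1 = 1.
Row 4 now contains 3; hence R4C3 = 2.
1 is placed in column 1, leaving R1C1 = 2.
Cage f needs sum 8; hence R1C2 = 1.
Cage f has sum 8, leaving R2C1 = 3.
3 is placed in column 2, so R2C2 = 2.
Completed grid: 2 1 3 4 / 3 2 4 1 / 4 3 1 2 / 1 4 2 3.

3 2 4 1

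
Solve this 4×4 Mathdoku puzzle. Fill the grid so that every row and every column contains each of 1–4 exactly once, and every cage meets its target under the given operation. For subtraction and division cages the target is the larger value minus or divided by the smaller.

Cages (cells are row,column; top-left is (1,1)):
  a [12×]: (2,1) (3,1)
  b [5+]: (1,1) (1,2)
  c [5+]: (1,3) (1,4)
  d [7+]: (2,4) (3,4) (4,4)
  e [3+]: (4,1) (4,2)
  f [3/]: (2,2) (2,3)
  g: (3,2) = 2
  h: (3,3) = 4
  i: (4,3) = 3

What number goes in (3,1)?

Cage g is given, so (3,2) = 2.
Cage h is given, leaving (3,3) = 4.
Row 3 now contains 4; hence (3,4) = 1.
2 is placed in column 2, so (4,2) = 1.
I is a freebie, so (4,3) = 3.
Cage a needs two cells with product 12, which forces (2,1) = 4.
1 is placed in column 2; hence (2,2) = 3.
Column 3 already has 3, leaving (2,3) = 1.
Row 2 already has 4, leaving (2,4) = 2.
Row 3 now contains 4; hence (3,1) = 3.
Row 4 already has 1, leaving (4,1) = 2.
Column 4 already has 2, which forces (4,4) = 4.
Column 1 now contains 2, so (1,1) = 1.
3 is placed in column 2, so (1,2) = 4.
1 is placed in column 3, so (1,3) = 2.
Column 4 already has 4, so (1,4) = 3.
Filled in: 1 4 2 3 / 4 3 1 2 / 3 2 4 1 / 2 1 3 4.

3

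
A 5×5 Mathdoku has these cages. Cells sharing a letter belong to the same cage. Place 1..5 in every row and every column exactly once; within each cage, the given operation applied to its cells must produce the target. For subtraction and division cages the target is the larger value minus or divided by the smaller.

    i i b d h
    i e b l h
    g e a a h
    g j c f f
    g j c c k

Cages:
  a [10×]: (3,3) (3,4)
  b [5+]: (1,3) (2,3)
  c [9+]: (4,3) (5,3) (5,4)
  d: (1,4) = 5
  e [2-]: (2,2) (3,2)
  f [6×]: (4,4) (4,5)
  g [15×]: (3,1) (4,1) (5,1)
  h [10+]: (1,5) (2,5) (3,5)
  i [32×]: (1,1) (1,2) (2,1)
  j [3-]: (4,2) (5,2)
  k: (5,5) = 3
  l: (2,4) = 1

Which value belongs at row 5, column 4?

Cage i has product 32; hence (1,1) = 2.
Cage i needs product 32; hence (1,2) = 4.
Cage d is a single given cell, leaving (1,4) = 5.
Cage i needs product 32, so (2,1) = 4.
Cage l is given, so (2,4) = 1.
Column 4 already has 5, which forces (3,4) = 2.
2 is placed in column 4, which forces (4,4) = 3.
Row 4 now contains 3, leaving (4,5) = 2.
Column 4 now contains 3, so (5,4) = 4.
Cage k is a single given cell; hence (5,5) = 3.
Cage b's pair has sum 5; hence (1,3) = 3.
3 is placed in column 5, so (1,5) = 1.
Cage b needs two cells with sum 5, which forces (2,3) = 2.
3 is placed in column 5, so (2,5) = 5.
Cage g needs product 15, so (3,1) = 3.
Row 3 already has 2, which forces (3,3) = 5.
The 3 cells of cage h must have sum 10, so (3,5) = 4.
Cage j's pair has difference 3, leaving (4,2) = 5.
The 3 cells of cage c must have sum 9; hence (4,3) = 4.
Cage j needs two cells with difference 3, leaving (5,2) = 2.
Cage c has sum 9, which forces (5,3) = 1.
Row 2 already has 5, so (2,2) = 3.
Row 3 now contains 5, so (3,2) = 1.
Row 4 already has 5, which forces (4,1) = 1.
Row 5 now contains 1, which forces (5,1) = 5.
The full grid is 2 4 3 5 1 / 4 3 2 1 5 / 3 1 5 2 4 / 1 5 4 3 2 / 5 2 1 4 3.

4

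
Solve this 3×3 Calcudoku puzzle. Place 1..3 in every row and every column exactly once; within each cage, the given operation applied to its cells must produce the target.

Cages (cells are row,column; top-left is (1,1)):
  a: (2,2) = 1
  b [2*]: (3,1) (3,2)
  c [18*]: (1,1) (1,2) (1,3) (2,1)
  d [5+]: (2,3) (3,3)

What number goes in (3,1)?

1

Cage c needs product 18; hence (2,1) = 3.
Cage a is a single given cell, which forces (2,2) = 1.
Row 2 now contains 3, so (2,3) = 2.
1 is placed in column 2, leaving (3,2) = 2.
2 is placed in column 3, so (3,3) = 3.
Cage c needs product 18, which forces (1,1) = 2.
Column 2 now contains 2, leaving (1,2) = 3.
Column 3 now contains 3, which forces (1,3) = 1.
Row 3 now contains 2; hence (3,1) = 1.
Filled in: 2 3 1 / 3 1 2 / 1 2 3.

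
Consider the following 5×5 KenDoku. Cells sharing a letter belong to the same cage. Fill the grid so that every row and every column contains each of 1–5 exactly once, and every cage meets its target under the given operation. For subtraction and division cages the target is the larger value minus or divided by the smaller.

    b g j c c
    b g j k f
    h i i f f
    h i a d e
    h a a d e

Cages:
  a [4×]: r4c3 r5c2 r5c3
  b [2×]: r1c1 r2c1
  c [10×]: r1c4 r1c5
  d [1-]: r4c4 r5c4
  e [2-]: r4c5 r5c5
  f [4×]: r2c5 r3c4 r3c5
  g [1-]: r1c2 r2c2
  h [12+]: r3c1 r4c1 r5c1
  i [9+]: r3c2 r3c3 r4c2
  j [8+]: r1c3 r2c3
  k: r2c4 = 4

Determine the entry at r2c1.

2

Cage k is a single given cell, which forces r2c4 = 4.
The only place for 4 in row 1 is r1c2.
The only place for 1 in row 1 is r1c1.
1 is placed in column 1; hence r2c1 = 2.
Row 2 now contains 2, so r2c5 = 1.
Column 5 now contains 1, leaving r3c5 = 4.
Cage f needs product 4; hence r3c4 = 1.
The only place for 3 in row 1 is r1c3.
3 is placed in column 3; hence r2c3 = 5.
Column 3 already has 5; hence r3c3 = 2.
Column 3 now contains 2, which forces r4c3 = 1.
Column 3 now contains 1, which forces r5c3 = 4.
Row 2 already has 5, which forces r2c2 = 3.
Cage i has sum 9, leaving r3c2 = 5.
Cage h has sum 12, so r4c1 = 4.
1 is placed in row 4, which forces r4c2 = 2.
2 is placed in row 4, which forces r4c4 = 3.
Row 4 already has 3; hence r4c5 = 5.
Cage a has product 4; hence r5c2 = 1.
Column 4 now contains 3, so r5c4 = 2.
5 is placed in column 5, which forces r5c5 = 3.
2 is placed in column 4, leaving r1c4 = 5.
5 is placed in column 5; hence r1c5 = 2.
5 is placed in row 3; hence r3c1 = 3.
Row 5 now contains 3, leaving r5c1 = 5.
Filled in: 1 4 3 5 2 / 2 3 5 4 1 / 3 5 2 1 4 / 4 2 1 3 5 / 5 1 4 2 3.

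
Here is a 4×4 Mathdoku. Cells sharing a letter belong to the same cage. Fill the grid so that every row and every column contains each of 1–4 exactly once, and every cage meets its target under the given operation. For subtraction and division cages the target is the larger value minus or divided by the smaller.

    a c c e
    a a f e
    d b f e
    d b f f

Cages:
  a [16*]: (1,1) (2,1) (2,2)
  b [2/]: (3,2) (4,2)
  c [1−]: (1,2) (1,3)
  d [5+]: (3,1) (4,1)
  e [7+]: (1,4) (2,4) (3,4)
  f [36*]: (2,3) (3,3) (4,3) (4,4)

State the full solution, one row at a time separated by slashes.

The 4 cells of cage f must have product 36; hence (4,4) = 3.
Row 2 needs a 3, and only (2,3) is open for it.
The only place for 3 in row 1 is (1,2).
Row 1 needs a 1, and only (1,4) is open for it.
The only place for 1 in row 2 is (2,1).
The 3 cells of cage a must have product 16, so (1,1) = 4.
4 is placed in row 1, which forces (1,3) = 2.
Cage a has product 16, which forces (2,2) = 4.
4 is placed in row 2, which forces (2,4) = 2.
The two cells of cage d must have sum 5; hence (3,1) = 3.
2 is placed in column 4, leaving (3,4) = 4.
Cage d's pair has sum 5, so (4,1) = 2.
2 is placed in row 4, which forces (4,2) = 1.
Row 4 already has 1, which forces (4,3) = 4.
Column 2 now contains 1, which forces (3,2) = 2.
Row 3 now contains 4, leaving (3,3) = 1.

4 3 2 1 / 1 4 3 2 / 3 2 1 4 / 2 1 4 3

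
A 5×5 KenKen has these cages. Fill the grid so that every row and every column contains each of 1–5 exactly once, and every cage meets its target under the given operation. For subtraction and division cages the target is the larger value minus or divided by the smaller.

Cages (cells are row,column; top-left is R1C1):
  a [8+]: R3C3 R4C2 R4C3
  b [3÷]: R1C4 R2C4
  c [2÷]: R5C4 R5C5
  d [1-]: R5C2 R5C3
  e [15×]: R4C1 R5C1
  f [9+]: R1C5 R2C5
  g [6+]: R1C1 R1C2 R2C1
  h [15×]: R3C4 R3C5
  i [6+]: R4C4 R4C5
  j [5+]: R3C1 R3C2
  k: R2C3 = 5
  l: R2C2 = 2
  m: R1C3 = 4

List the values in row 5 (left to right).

5 4 3 2 1

M is a freebie, leaving R1C3 = 4.
Row 1 now contains 4, so R1C5 = 5.
Cage l is a single given cell; hence R2C2 = 2.
Cage k is given, which forces R2C3 = 5.
Column 5 already has 5, leaving R2C5 = 4.
Column 5 already has 5, which forces R3C5 = 3.
Cage g has sum 6, leaving R1C1 = 2.
Row 3 now contains 3, which forces R3C4 = 5.
5 is placed in column 4, so R4C4 = 4.
Row 4 now contains 4, which forces R4C2 = 5.
The two cells of cage i must have sum 6, so R4C5 = 2.
2 is placed in column 5, leaving R5C5 = 1.
Cage a needs sum 8, so R3C3 = 2.
Row 4 now contains 5; hence R4C1 = 3.
Row 4 already has 2, leaving R4C3 = 1.
Cage e's pair has product 15, which forces R5C1 = 5.
Column 3 already has 2, so R5C3 = 3.
Row 5 already has 1, so R5C4 = 2.
Cage g needs sum 6; hence R1C2 = 3.
3 is placed in row 1, so R1C4 = 1.
Column 1 now contains 3, so R2C1 = 1.
1 is placed in column 4, which forces R2C4 = 3.
Column 1 now contains 1, leaving R3C1 = 4.
Row 3 now contains 4; hence R3C2 = 1.
Row 5 already has 3, which forces R5C2 = 4.
The full grid is 2 3 4 1 5 / 1 2 5 3 4 / 4 1 2 5 3 / 3 5 1 4 2 / 5 4 3 2 1.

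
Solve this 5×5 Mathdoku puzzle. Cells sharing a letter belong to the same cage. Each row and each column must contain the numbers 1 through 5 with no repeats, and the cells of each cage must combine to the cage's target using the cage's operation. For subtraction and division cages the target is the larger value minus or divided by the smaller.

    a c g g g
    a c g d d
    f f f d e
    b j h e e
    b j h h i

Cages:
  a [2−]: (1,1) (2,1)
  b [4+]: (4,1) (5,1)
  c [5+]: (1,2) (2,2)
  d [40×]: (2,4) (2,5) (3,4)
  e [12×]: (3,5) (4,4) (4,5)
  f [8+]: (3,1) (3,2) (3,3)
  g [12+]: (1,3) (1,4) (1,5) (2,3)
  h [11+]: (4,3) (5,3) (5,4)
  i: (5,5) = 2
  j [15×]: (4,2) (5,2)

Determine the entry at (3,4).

4

Cage i is a single given cell, which forces (5,5) = 2.
In row 4, 2 can only go at (4,3), so (4,3) = 2.
The only place for 5 in row 4 is (4,2).
Column 2 already has 5; hence (5,2) = 3.
Cage b's pair has sum 4, leaving (4,1) = 3.
Row 5 already has 3, which forces (5,1) = 1.
Cage e needs product 12, leaving (3,5) = 3.
Row 2 needs a 3, and only (2,3) is open for it.
Cage g has sum 12; hence (1,4) = 3.
The only place for 2 in row 1 is (1,1).
Column 1 now contains 2; hence (2,1) = 4.
4 is placed in row 2; hence (2,2) = 1.
4 is placed in row 2, which forces (2,5) = 5.
Column 1 now contains 2, leaving (3,1) = 5.
The 3 cells of cage f must have sum 8, so (3,2) = 2.
Cage f has sum 8, which forces (3,3) = 1.
2 is placed in row 3, so (3,4) = 4.
Column 4 now contains 4, leaving (4,4) = 1.
Row 4 now contains 1; hence (4,5) = 4.
Column 4 now contains 4; hence (5,4) = 5.
1 is placed in column 2, so (1,2) = 4.
Column 3 now contains 1, which forces (1,3) = 5.
5 is placed in column 5, leaving (1,5) = 1.
5 is placed in row 2, leaving (2,4) = 2.
Row 5 now contains 5, so (5,3) = 4.
The full grid is 2 4 5 3 1 / 4 1 3 2 5 / 5 2 1 4 3 / 3 5 2 1 4 / 1 3 4 5 2.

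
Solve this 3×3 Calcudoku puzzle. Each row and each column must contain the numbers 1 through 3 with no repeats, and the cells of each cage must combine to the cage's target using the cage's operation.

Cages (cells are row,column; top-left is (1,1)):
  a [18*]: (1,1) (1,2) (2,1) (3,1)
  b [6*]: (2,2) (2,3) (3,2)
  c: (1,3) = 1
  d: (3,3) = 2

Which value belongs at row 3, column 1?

Cage a needs product 18, leaving (1,2) = 3.
C is a freebie, which forces (1,3) = 1.
Cage d is given, leaving (3,3) = 2.
Row 1 already has 1, so (1,1) = 2.
Cage b needs product 6, which forces (2,2) = 2.
Column 3 already has 2, so (2,3) = 3.
Row 3 now contains 2, so (3,2) = 1.
Row 2 already has 3; hence (2,1) = 1.
Row 3 already has 1, so (3,1) = 3.
Completed grid: 2 3 1 / 1 2 3 / 3 1 2.

3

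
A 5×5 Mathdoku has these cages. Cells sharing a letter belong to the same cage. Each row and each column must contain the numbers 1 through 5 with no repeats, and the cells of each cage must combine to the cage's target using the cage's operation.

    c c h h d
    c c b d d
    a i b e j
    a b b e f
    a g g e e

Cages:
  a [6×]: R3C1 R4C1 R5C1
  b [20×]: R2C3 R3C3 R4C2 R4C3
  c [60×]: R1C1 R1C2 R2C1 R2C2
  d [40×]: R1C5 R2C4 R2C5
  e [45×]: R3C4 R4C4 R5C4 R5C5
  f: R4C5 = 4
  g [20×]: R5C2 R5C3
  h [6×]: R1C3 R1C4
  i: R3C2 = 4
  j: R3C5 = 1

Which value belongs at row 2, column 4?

Cage i is given, so R3C2 = 4.
Cage j is given, which forces R3C5 = 1.
F is a freebie, leaving R4C5 = 4.
Column 2 already has 4, so R5C2 = 5.
Row 5 now contains 5, leaving R5C3 = 4.
Row 5 now contains 5, which forces R5C4 = 1.
Cage e needs product 45, leaving R5C5 = 3.
Cage d needs product 40, which forces R2C4 = 4.
Cage a needs product 6, so R3C1 = 3.
3 is placed in row 3, leaving R3C4 = 5.
The 3 cells of cage a must have product 6; hence R4C1 = 1.
The 4 cells of cage b must have product 20, which forces R4C2 = 2.
Row 4 already has 1, which forces R4C3 = 5.
Column 4 now contains 5, so R4C4 = 3.
3 is placed in row 5, leaving R5C1 = 2.
The 4 cells of cage c must have product 60, so R1C1 = 4.
Cage h's pair has product 6, so R1C3 = 3.
Column 4 already has 3, which forces R1C4 = 2.
2 is placed in row 1, so R1C5 = 5.
2 is placed in column 1, which forces R2C1 = 5.
Cage b needs product 20, leaving R2C3 = 1.
Column 5 already has 5; hence R2C5 = 2.
Row 3 already has 5, leaving R3C3 = 2.
Row 1 now contains 3; hence R1C2 = 1.
Row 2 already has 1, so R2C2 = 3.
The full grid is 4 1 3 2 5 / 5 3 1 4 2 / 3 4 2 5 1 / 1 2 5 3 4 / 2 5 4 1 3.

4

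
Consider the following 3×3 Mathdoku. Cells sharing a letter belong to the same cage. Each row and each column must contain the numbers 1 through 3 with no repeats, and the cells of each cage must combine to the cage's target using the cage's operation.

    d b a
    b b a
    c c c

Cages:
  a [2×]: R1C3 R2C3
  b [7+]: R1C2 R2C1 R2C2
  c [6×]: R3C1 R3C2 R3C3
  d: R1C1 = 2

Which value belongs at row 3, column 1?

Cage d is given, which forces R1C1 = 2.
2 is placed in row 1, which forces R1C2 = 3.
2 is placed in row 1, leaving R1C3 = 1.
2 is placed in column 1; hence R2C1 = 3.
Column 2 now contains 3, which forces R2C2 = 1.
1 is placed in column 3, which forces R2C3 = 2.
Column 1 already has 3, which forces R3C1 = 1.
Column 2 now contains 1, leaving R3C2 = 2.
Column 3 already has 2; hence R3C3 = 3.
The full grid is 2 3 1 / 3 1 2 / 1 2 3.

1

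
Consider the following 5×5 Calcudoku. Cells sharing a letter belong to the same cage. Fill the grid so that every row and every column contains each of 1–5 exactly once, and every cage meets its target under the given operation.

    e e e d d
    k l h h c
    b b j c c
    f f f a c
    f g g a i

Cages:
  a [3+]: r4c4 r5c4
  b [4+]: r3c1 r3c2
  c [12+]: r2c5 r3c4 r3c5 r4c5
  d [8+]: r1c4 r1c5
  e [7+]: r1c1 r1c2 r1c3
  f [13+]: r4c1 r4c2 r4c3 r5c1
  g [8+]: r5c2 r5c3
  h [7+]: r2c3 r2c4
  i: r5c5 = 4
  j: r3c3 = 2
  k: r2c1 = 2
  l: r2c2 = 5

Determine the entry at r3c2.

K is a freebie; hence r2c1 = 2.
L is a freebie; hence r2c2 = 5.
Cage j is a single given cell, which forces r3c3 = 2.
5 is placed in column 2; hence r5c2 = 3.
Row 5 already has 3, leaving r5c3 = 5.
Cage i is a single given cell, which forces r5c5 = 4.
The 3 cells of cage e must have sum 7; hence r1c2 = 2.
The two cells of cage b must have sum 4, leaving r3c1 = 3.
Column 2 already has 3, so r3c2 = 1.
3 is placed in row 3, leaving r3c4 = 4.
Row 3 already has 1, which forces r3c5 = 5.
Cage f needs sum 13, so r4c1 = 5.
Cage f has sum 13, so r4c2 = 4.
Cage f needs sum 13, which forces r4c3 = 3.
Row 5 now contains 4, leaving r5c1 = 1.
1 is placed in row 5; hence r5c4 = 2.
Column 1 now contains 1, so r1c1 = 4.
The 3 cells of cage e must have sum 7, which forces r1c3 = 1.
Cage d needs two cells with sum 8, leaving r1c4 = 5.
5 is placed in column 5, which forces r1c5 = 3.
Column 3 already has 3, leaving r2c3 = 4.
Column 4 now contains 4, leaving r2c4 = 3.
The 4 cells of cage c must have sum 12, so r2c5 = 1.
Column 4 already has 2; hence r4c4 = 1.
The 4 cells of cage c must have sum 12, which forces r4c5 = 2.
The full grid is 4 2 1 5 3 / 2 5 4 3 1 / 3 1 2 4 5 / 5 4 3 1 2 / 1 3 5 2 4.

1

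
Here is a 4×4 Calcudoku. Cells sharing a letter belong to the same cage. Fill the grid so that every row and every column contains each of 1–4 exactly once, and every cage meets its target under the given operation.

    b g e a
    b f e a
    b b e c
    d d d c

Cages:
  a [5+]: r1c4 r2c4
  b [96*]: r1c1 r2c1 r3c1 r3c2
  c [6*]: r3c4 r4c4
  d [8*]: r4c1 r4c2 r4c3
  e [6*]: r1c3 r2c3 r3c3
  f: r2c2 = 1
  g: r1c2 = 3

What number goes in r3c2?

Cage g is a single given cell, leaving r1c2 = 3.
Cage f is a single given cell, which forces r2c2 = 1.
Cage b has product 96; hence r3c2 = 4.
Column 2 already has 4, leaving r4c2 = 2.
Row 4 already has 2, leaving r4c4 = 3.
The two cells of cage a must have sum 5, which forces r1c4 = 1.
The two cells of cage a must have sum 5, leaving r2c4 = 4.
Column 4 already has 3, leaving r3c4 = 2.
Cage b has product 96; hence r1c1 = 4.
1 is placed in row 1, so r1c3 = 2.
Cage b has product 96; hence r2c1 = 2.
The 3 cells of cage e must have product 6, so r2c3 = 3.
2 is placed in row 3, leaving r3c1 = 3.
The 3 cells of cage e must have product 6, so r3c3 = 1.
Column 1 now contains 4, leaving r4c1 = 1.
1 is placed in column 3, which forces r4c3 = 4.
Filled in: 4 3 2 1 / 2 1 3 4 / 3 4 1 2 / 1 2 4 3.

4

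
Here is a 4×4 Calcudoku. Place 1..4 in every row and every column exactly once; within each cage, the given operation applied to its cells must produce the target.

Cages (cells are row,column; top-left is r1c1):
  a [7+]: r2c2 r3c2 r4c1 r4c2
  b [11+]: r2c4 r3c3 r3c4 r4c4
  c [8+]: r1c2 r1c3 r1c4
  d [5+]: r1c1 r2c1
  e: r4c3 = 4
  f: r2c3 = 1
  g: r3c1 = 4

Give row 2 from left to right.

Cage f is a single given cell, so r2c3 = 1.
G is a freebie, which forces r3c1 = 4.
Cage a has sum 7, which forces r4c1 = 1.
Cage e is given; hence r4c3 = 4.
4 is placed in column 3, so r1c3 = 3.
The 4 cells of cage b must have sum 11; hence r2c4 = 4.
Cage a has sum 7; hence r3c2 = 1.
Column 3 now contains 3, leaving r3c3 = 2.
Row 3 now contains 1, which forces r3c4 = 3.
3 is placed in column 4, so r4c4 = 2.
3 is placed in row 1; hence r1c1 = 2.
Column 2 now contains 1, leaving r1c2 = 4.
Column 4 now contains 4, so r1c4 = 1.
The two cells of cage d must have sum 5, so r2c1 = 3.
Cage a has sum 7, which forces r2c2 = 2.
Row 4 now contains 2, so r4c2 = 3.
Completed grid: 2 4 3 1 / 3 2 1 4 / 4 1 2 3 / 1 3 4 2.

3 2 1 4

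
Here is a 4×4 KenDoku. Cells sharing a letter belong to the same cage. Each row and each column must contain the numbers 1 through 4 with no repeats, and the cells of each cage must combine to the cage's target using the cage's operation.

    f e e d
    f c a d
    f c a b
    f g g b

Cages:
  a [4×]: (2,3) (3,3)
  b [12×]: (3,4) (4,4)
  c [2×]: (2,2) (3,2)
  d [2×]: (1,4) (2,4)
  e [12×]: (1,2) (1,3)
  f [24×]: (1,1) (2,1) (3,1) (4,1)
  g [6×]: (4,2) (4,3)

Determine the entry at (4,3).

In row 2, 3 can only go at (2,1), so (2,1) = 3.
Row 2 needs a 4, and only (2,3) is open for it.
Cage e's pair has product 12; hence (1,2) = 4.
4 is placed in column 3, which forces (1,3) = 3.
4 is placed in column 3, leaving (3,3) = 1.
Column 3 now contains 3, leaving (4,3) = 2.
Cage c needs two cells with product 2, which forces (2,2) = 1.
Row 2 now contains 1, so (2,4) = 2.
Row 3 now contains 1, which forces (3,2) = 2.
2 is placed in row 4, so (4,2) = 3.
3 is placed in row 4, so (4,4) = 4.
Cage f has product 24, which forces (1,1) = 2.
2 is placed in column 4, which forces (1,4) = 1.
Row 3 now contains 2, leaving (3,1) = 4.
4 is placed in column 4, so (3,4) = 3.
Row 4 now contains 4, which forces (4,1) = 1.
Filled in: 2 4 3 1 / 3 1 4 2 / 4 2 1 3 / 1 3 2 4.

2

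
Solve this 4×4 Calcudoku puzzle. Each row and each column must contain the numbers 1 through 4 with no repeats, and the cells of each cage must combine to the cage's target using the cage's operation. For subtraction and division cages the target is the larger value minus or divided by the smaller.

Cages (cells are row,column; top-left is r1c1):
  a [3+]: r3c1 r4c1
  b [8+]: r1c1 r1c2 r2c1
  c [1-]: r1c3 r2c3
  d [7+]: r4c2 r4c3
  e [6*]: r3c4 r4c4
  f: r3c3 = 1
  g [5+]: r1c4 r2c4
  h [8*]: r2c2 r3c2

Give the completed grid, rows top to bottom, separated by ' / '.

3 1 2 4 / 4 2 3 1 / 2 4 1 3 / 1 3 4 2

Cage f is a single given cell, which forces r3c3 = 1.
1 is placed in row 3, so r3c1 = 2.
2 is placed in row 3, so r3c2 = 4.
2 is placed in row 3; hence r3c4 = 3.
Cage a's pair has sum 3; hence r4c1 = 1.
4 is placed in column 2, so r4c2 = 3.
3 is placed in row 4; hence r4c3 = 4.
3 is placed in column 4, leaving r4c4 = 2.
The 3 cells of cage b must have sum 8; hence r1c2 = 1.
Row 1 now contains 1; hence r1c4 = 4.
4 is placed in column 2, so r2c2 = 2.
Row 2 already has 2, so r2c3 = 3.
4 is placed in column 4, leaving r2c4 = 1.
Row 1 already has 4, which forces r1c1 = 3.
3 is placed in column 3, so r1c3 = 2.
3 is placed in row 2, which forces r2c1 = 4.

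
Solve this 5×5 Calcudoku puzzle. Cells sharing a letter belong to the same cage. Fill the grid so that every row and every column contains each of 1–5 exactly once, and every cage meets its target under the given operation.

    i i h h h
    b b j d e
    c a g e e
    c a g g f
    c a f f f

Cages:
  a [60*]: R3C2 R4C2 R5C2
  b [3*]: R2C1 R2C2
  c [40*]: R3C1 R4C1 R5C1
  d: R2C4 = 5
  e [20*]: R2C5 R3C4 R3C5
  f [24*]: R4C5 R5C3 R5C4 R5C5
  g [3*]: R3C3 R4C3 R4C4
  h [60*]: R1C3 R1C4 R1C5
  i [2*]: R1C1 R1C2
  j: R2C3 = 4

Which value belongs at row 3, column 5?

5

Cage j is given, which forces R2C3 = 4.
Cage d is given, so R2C4 = 5.
Cage g needs product 3, which forces R3C3 = 1.
The 3 cells of cage g must have product 3, which forces R4C3 = 3.
The 3 cells of cage g must have product 3; hence R4C4 = 1.
3 is placed in column 3, so R5C3 = 2.
3 is placed in column 3, leaving R1C3 = 5.
Cage e needs product 20, so R3C5 = 5.
The 4 cells of cage f must have product 24; hence R4C5 = 4.
Cage f has product 24, leaving R5C4 = 3.
Cage f needs product 24; hence R5C5 = 1.
Column 4 already has 3, which forces R1C4 = 4.
Column 5 now contains 4, so R1C5 = 3.
1 is placed in column 5, which forces R2C5 = 2.
Cage a has product 60, leaving R3C2 = 3.
The 3 cells of cage e must have product 20, which forces R3C4 = 2.
Row 4 now contains 4, so R4C2 = 5.
Cage a has product 60, so R5C2 = 4.
Cage b needs two cells with product 3; hence R2C1 = 3.
Column 2 now contains 3; hence R2C2 = 1.
Row 3 now contains 2, leaving R3C1 = 4.
Row 4 now contains 5, leaving R4C1 = 2.
Row 5 already has 4, which forces R5C1 = 5.
2 is placed in column 1, leaving R1C1 = 1.
Column 2 already has 1, which forces R1C2 = 2.
Completed grid: 1 2 5 4 3 / 3 1 4 5 2 / 4 3 1 2 5 / 2 5 3 1 4 / 5 4 2 3 1.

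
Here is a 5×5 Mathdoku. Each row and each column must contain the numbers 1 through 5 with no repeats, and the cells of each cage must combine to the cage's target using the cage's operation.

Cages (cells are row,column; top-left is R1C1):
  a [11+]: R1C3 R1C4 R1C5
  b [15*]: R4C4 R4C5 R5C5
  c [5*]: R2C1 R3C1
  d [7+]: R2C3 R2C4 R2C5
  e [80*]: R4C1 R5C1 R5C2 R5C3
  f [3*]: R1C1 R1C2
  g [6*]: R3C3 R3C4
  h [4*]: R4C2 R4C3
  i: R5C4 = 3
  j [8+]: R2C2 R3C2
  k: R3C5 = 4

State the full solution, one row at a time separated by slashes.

Cage k is given, which forces R3C5 = 4.
I is a freebie, leaving R5C4 = 3.
The two cells of cage g must have product 6, which forces R3C3 = 3.
Column 4 already has 3, so R3C4 = 2.
The 3 cells of cage b must have product 15, which forces R4C5 = 3.
Cage j's pair has sum 8, leaving R2C2 = 3.
Row 3 already has 3; hence R3C2 = 5.
The two cells of cage f must have product 3, so R1C1 = 3.
Column 2 already has 3, so R1C2 = 1.
Cage c needs two cells with product 5, so R2C1 = 5.
Row 3 already has 5; hence R3C1 = 1.
1 is placed in column 2, which forces R4C2 = 4.
Row 4 already has 4, leaving R4C3 = 1.
1 is placed in row 4, which forces R4C4 = 5.
Column 1 already has 1, which forces R5C1 = 4.
Column 2 now contains 4, leaving R5C2 = 2.
Row 5 now contains 2, which forces R5C3 = 5.
5 is placed in row 5, leaving R5C5 = 1.
Cage a needs sum 11, which forces R1C3 = 2.
5 is placed in column 4, which forces R1C4 = 4.
The 3 cells of cage a must have sum 11, so R1C5 = 5.
Cage d has sum 7, which forces R2C3 = 4.
The 3 cells of cage d must have sum 7; hence R2C4 = 1.
Column 5 already has 1, leaving R2C5 = 2.
Row 4 already has 4, so R4C1 = 2.

3 1 2 4 5 / 5 3 4 1 2 / 1 5 3 2 4 / 2 4 1 5 3 / 4 2 5 3 1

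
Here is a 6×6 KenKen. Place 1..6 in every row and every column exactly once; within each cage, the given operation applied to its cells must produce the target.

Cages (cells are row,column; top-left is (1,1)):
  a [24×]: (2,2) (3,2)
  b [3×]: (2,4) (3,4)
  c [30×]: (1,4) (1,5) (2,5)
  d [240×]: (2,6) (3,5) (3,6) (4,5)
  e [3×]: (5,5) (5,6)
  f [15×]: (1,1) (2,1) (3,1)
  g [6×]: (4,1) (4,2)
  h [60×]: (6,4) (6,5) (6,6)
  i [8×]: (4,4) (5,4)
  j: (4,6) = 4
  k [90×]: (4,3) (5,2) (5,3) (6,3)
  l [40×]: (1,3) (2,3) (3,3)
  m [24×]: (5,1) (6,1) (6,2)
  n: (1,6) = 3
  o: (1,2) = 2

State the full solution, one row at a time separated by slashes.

1 2 4 5 6 3 / 5 4 2 3 1 6 / 3 6 5 1 4 2 / 6 1 3 2 5 4 / 2 5 6 4 3 1 / 4 3 1 6 2 5

Cage o is given, so (1,2) = 2.
Cage n is given; hence (1,6) = 3.
J is a freebie, so (4,6) = 4.
Column 6 now contains 3, so (5,6) = 1.
The 4 cells of cage d must have product 240; hence (3,5) = 4.
4 is placed in row 4; hence (4,4) = 2.
Cage i's pair has product 8, which forces (5,4) = 4.
Row 5 already has 1, which forces (5,5) = 3.
Cage a needs two cells with product 24, which forces (2,2) = 4.
Row 3 already has 4; hence (3,2) = 6.
Column 2 now contains 6, so (4,2) = 1.
1 is placed in row 4, leaving (4,3) = 3.
Column 2 now contains 6, leaving (5,2) = 5.
Row 5 already has 5, which forces (5,3) = 6.
Column 2 already has 1, so (6,2) = 3.
3 is placed in column 3, which forces (6,3) = 1.
Cage l needs product 40, so (1,3) = 4.
1 is placed in row 4; hence (4,1) = 6.
Row 4 now contains 6, which forces (4,5) = 5.
Row 5 now contains 6, so (5,1) = 2.
Row 6 now contains 1; hence (6,1) = 4.
The 3 cells of cage c must have product 30, so (1,4) = 5.
Cage d needs product 240, leaving (2,6) = 6.
Cage d has product 240, which forces (3,6) = 2.
Column 4 already has 5, so (6,4) = 6.
Row 6 now contains 6; hence (6,5) = 2.
2 is placed in column 6; hence (6,6) = 5.
Row 1 now contains 5; hence (1,1) = 1.
Cage c has product 30, leaving (1,5) = 6.
Cage l has product 40, so (2,3) = 2.
Row 2 already has 6; hence (2,5) = 1.
Row 3 already has 2; hence (3,3) = 5.
The 3 cells of cage f must have product 15, which forces (2,1) = 5.
Row 2 already has 1, so (2,4) = 3.
5 is placed in row 3, leaving (3,1) = 3.
The two cells of cage b must have product 3, which forces (3,4) = 1.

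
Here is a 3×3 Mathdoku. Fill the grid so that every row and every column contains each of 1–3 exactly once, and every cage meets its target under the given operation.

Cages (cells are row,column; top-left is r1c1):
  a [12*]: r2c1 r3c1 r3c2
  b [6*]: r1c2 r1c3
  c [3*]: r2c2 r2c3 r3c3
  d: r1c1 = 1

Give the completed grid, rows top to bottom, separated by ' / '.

1 3 2 / 2 1 3 / 3 2 1

Cage d is given, so r1c1 = 1.
Cage a needs product 12, so r2c1 = 2.
Cage c has product 3, leaving r2c2 = 1.
The 3 cells of cage c must have product 3, which forces r2c3 = 3.
The 3 cells of cage a must have product 12, so r3c1 = 3.
The 3 cells of cage a must have product 12; hence r3c2 = 2.
Cage c has product 3, leaving r3c3 = 1.
Column 2 already has 2, so r1c2 = 3.
3 is placed in column 3, leaving r1c3 = 2.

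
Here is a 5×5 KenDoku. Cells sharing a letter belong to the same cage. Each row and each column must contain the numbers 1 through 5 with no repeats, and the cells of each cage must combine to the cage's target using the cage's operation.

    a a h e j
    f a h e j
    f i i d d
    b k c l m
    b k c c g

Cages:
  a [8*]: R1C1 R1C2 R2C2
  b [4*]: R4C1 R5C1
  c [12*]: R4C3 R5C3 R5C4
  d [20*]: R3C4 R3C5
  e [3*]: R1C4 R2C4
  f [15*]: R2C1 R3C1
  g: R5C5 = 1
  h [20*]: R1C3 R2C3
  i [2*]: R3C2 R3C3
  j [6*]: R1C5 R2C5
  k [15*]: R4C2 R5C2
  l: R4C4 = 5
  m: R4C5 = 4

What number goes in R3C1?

Cage l is given; hence R4C4 = 5.
Cage m is given, so R4C5 = 4.
Cage g is a single given cell; hence R5C5 = 1.
5 is placed in column 4, leaving R3C4 = 4.
4 is placed in column 5, which forces R3C5 = 5.
4 is placed in row 4; hence R4C1 = 1.
Row 4 already has 5, leaving R4C2 = 3.
1 is placed in row 4, which forces R4C3 = 2.
1 is placed in row 5, leaving R5C1 = 4.
Cage k needs two cells with product 15, which forces R5C2 = 5.
Row 5 already has 4, so R5C3 = 3.
Row 5 now contains 3, so R5C4 = 2.
Column 1 now contains 4, leaving R1C1 = 2.
Row 1 already has 2; hence R1C5 = 3.
Cage f needs two cells with product 15, leaving R2C1 = 5.
5 is placed in row 2; hence R2C3 = 4.
Column 5 now contains 3, which forces R2C5 = 2.
Row 3 now contains 5; hence R3C1 = 3.
The two cells of cage i must have product 2; hence R3C2 = 2.
Column 3 already has 2; hence R3C3 = 1.
Cage a needs product 8; hence R1C2 = 4.
4 is placed in column 3, which forces R1C3 = 5.
3 is placed in row 1; hence R1C4 = 1.
4 is placed in row 2; hence R2C2 = 1.
The two cells of cage e must have product 3, which forces R2C4 = 3.
The full grid is 2 4 5 1 3 / 5 1 4 3 2 / 3 2 1 4 5 / 1 3 2 5 4 / 4 5 3 2 1.

3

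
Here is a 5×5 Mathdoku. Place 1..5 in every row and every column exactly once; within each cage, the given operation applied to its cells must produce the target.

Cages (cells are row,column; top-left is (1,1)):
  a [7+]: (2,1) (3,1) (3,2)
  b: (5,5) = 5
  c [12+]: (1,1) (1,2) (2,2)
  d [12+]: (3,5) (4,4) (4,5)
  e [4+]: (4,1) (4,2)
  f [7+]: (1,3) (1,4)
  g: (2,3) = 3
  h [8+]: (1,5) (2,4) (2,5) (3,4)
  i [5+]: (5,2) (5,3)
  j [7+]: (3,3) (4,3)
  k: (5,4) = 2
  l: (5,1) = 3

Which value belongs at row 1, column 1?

5

Cage g is a single given cell, leaving (2,3) = 3.
Cage l is a single given cell, so (5,1) = 3.
K is a freebie, which forces (5,4) = 2.
Cage b is given, which forces (5,5) = 5.
3 is placed in column 1, so (4,1) = 1.
Cage e needs two cells with sum 4, which forces (4,2) = 3.
The 3 cells of cage d must have sum 12; hence (4,4) = 5.
Row 4 already has 3, so (4,5) = 4.
Cage c needs sum 12; hence (1,1) = 5.
3 is placed in column 2, leaving (1,2) = 2.
Cage f's pair has sum 7, which forces (1,3) = 4.
5 is placed in column 4, so (1,4) = 3.
2 is placed in row 1, leaving (1,5) = 1.
The 3 cells of cage c must have sum 12, which forces (2,2) = 5.
Column 5 now contains 1, which forces (2,5) = 2.
Cage a needs sum 7, leaving (3,2) = 1.
Cage j's pair has sum 7, which forces (3,3) = 5.
Row 3 now contains 1, leaving (3,4) = 4.
Column 5 already has 4; hence (3,5) = 3.
Row 4 now contains 5, so (4,3) = 2.
1 is placed in column 2; hence (5,2) = 4.
Column 3 now contains 4, which forces (5,3) = 1.
2 is placed in row 2, so (2,1) = 4.
Column 4 now contains 4, leaving (2,4) = 1.
4 is placed in row 3; hence (3,1) = 2.
The full grid is 5 2 4 3 1 / 4 5 3 1 2 / 2 1 5 4 3 / 1 3 2 5 4 / 3 4 1 2 5.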